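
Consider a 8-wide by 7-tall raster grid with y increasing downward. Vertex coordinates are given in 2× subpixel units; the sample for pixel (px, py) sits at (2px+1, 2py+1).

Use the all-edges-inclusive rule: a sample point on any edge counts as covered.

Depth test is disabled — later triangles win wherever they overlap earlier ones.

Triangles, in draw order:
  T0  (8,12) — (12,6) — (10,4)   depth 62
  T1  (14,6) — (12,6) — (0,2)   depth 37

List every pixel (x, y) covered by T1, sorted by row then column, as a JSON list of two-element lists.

T0:
  2·area = 20  (B↔C swapped to make it positive)
  edge (8, 12)→(10, 4): d=(2,-8) inclusive
  edge (10, 4)→(12, 6): d=(2,2) inclusive
  edge (12, 6)→(8, 12): d=(-4,6) inclusive
    (3,0)@(7, 1): e=[-30,0,50] → .  [on edge]
    (4,1)@(9, 3): e=[-10,0,30] → .  [on edge]
    (5,2)@(11, 5): e=[10,0,10] → X  [on edge]
    (6,2)@(13, 5): e=[26,-4,-2] → .
    (5,3)@(11, 7): e=[14,4,2] → X
    (6,3)@(13, 7): e=[30,0,-10] → .  [on edge]
    (4,4)@(9, 9): e=[2,12,6] → X
    (5,4)@(11, 9): e=[18,8,-6] → .
    (7,4)@(15, 9): e=[50,0,-30] → .  [on edge]
    (4,5)@(9, 11): e=[6,16,-2] → .
  covered (3 px):
    . . . . . . . .
    . . . . . . . .
    . . . . . X . .
    . . . . . X . .
    . . . . X . . .
    . . . . . . . .
    . . . . . . . .
T1:
  2·area = 8
  edge (14, 6)→(12, 6): d=(-2,0) inclusive
  edge (12, 6)→(0, 2): d=(-12,-4) inclusive
  edge (0, 2)→(14, 6): d=(14,4) inclusive
    (1,1)@(3, 3): e=[6,0,2] → X  [on edge]
    (2,1)@(5, 3): e=[6,8,-6] → .
    (1,2)@(3, 5): e=[2,-24,30] → .
    (4,2)@(9, 5): e=[2,0,6] → X  [on edge]
    (5,2)@(11, 5): e=[2,8,-2] → .
    (4,3)@(9, 7): e=[-2,-24,34] → .
    (7,3)@(15, 7): e=[-2,0,10] → .  [on edge]
  covered (2 px):
    . . . . . . . .
    . X . . . . . .
    . . . . X . . .
    . . . . . . . .
    . . . . . . . .
    . . . . . . . .
    . . . . . . . .

Result: [[1,1],[4,2]]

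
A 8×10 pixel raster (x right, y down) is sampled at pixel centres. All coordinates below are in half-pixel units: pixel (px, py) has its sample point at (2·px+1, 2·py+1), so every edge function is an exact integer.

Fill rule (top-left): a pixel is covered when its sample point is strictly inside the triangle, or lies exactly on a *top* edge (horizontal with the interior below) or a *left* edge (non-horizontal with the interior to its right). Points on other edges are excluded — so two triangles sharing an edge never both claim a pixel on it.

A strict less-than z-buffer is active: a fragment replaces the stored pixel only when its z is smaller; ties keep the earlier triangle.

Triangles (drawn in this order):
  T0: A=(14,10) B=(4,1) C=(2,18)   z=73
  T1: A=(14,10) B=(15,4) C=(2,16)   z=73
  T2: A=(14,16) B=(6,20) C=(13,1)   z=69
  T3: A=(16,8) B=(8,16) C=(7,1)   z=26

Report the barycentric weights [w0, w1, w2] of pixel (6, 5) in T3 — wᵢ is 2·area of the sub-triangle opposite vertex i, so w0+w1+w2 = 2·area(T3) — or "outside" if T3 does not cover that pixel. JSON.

T0:
  2·area = 188  (B↔C swapped to make it positive)
  edge (14, 10)→(2, 18): d=(-12,8) right/bottom  bias=-1
  edge (2, 18)→(4, 1): d=(2,-17) top-left  bias=+0
  edge (4, 1)→(14, 10): d=(10,9) right/bottom  bias=-1
    (2,1)@(5, 3): e=[156,21,11] → █
    (3,1)@(7, 3): e=[140,55,-7] → ·
    (2,2)@(5, 5): e=[132,25,31] → █
    (3,2)@(7, 5): e=[116,59,13] → █
    (4,2)@(9, 5): e=[100,93,-5] → ·
    (2,3)@(5, 7): e=[108,29,51] → █
    (4,3)@(9, 7): e=[76,97,15] → █
    (5,3)@(11, 7): e=[60,131,-3] → ·
    (2,4)@(5, 9): e=[84,33,71] → █
    (5,4)@(11, 9): e=[36,135,17] → █
    (6,4)@(13, 9): e=[20,169,-1] → ·
    (1,5)@(3, 11): e=[76,3,109] → █
  covered (22 px):
    · · · · · · · ·
    · · █ · · · · ·
    · · █ █ · · · ·
    · · █ █ █ · · ·
    · · █ █ █ █ · ·
    · █ █ █ █ █ · ·
    · █ █ █ █ · · ·
    · █ █ · · · · ·
    · █ · · · · · ·
    · · · · · · · ·
T1:
  2·area = 66  (B↔C swapped to make it positive)
  edge (14, 10)→(2, 16): d=(-12,6) right/bottom  bias=-1
  edge (2, 16)→(15, 4): d=(13,-12) top-left  bias=+0
  edge (15, 4)→(14, 10): d=(-1,6) right/bottom  bias=-1
    (6,3)@(13, 7): e=[42,15,9] → █
    (7,3)@(15, 7): e=[30,39,-3] → ·
    (5,4)@(11, 9): e=[30,17,19] → █
    (7,4)@(15, 9): e=[6,65,-5] → ·
    (4,5)@(9, 11): e=[18,19,29] → █
    (6,5)@(13, 11): e=[-6,67,5] → ·
    (3,6)@(7, 13): e=[6,21,39] → █
    (4,6)@(9, 13): e=[-6,45,27] → ·
    (5,6)@(11, 13): e=[-18,69,15] → ·
    (3,7)@(7, 15): e=[-18,47,37] → ·
  covered (6 px):
    · · · · · · · ·
    · · · · · · · ·
    · · · · · · · ·
    · · · · · · █ ·
    · · · · · █ █ ·
    · · · · █ █ · ·
    · · · █ · · · ·
    · · · · · · · ·
    · · · · · · · ·
    · · · · · · · ·
T2:
  2·area = 124
  edge (14, 16)→(6, 20): d=(-8,4) right/bottom  bias=-1
  edge (6, 20)→(13, 1): d=(7,-19) top-left  bias=+0
  edge (13, 1)→(14, 16): d=(1,15) right/bottom  bias=-1
    (6,0)@(13, 1): e=[124,0,0] → ·  [on edge]
    (6,1)@(13, 3): e=[108,14,2] → █
    (7,1)@(15, 3): e=[100,52,-28] → ·
    (6,2)@(13, 5): e=[92,28,4] → █
    (7,2)@(15, 5): e=[84,66,-26] → ·
    (5,3)@(11, 7): e=[84,4,36] → █
    (7,3)@(15, 7): e=[68,80,-24] → ·
    (5,4)@(11, 9): e=[68,18,38] → █
    (7,4)@(15, 9): e=[52,94,-22] → ·
    (5,5)@(11, 11): e=[52,32,40] → █
    (7,5)@(15, 11): e=[36,108,-20] → ·
    (4,6)@(9, 13): e=[44,8,72] → █
  covered (17 px):
    · · · · · · · ·
    · · · · · · █ ·
    · · · · · · █ ·
    · · · · · █ █ ·
    · · · · · █ █ ·
    · · · · · █ █ ·
    · · · · █ █ █ ·
    · · · · █ █ █ ·
    · · · · █ █ · ·
    · · · █ · · · ·
T3:
  2·area = 128
  edge (16, 8)→(8, 16): d=(-8,8) right/bottom  bias=-1
  edge (8, 16)→(7, 1): d=(-1,-15) top-left  bias=+0
  edge (7, 1)→(16, 8): d=(9,7) right/bottom  bias=-1
    (3,0)@(7, 1): e=[128,0,0] → ·  [on edge]
    (4,1)@(9, 3): e=[96,28,4] → █
    (5,1)@(11, 3): e=[80,58,-10] → ·
    (4,2)@(9, 5): e=[80,26,22] → █
    (5,2)@(11, 5): e=[64,56,8] → █
    (6,2)@(13, 5): e=[48,86,-6] → ·
    (4,3)@(9, 7): e=[64,24,40] → █
    (6,3)@(13, 7): e=[32,84,12] → █
    (7,3)@(15, 7): e=[16,114,-2] → ·
    (4,4)@(9, 9): e=[48,22,58] → █
    (7,4)@(15, 9): e=[0,112,16] → ·  [on edge]
    (4,5)@(9, 11): e=[32,20,76] → █
    (6,5)@(13, 11): e=[0,80,48] → ·  [on edge]
    (5,6)@(11, 13): e=[0,48,80] → ·  [on edge]
    (4,7)@(9, 15): e=[0,16,112] → ·  [on edge]
    (3,8)@(7, 17): e=[0,-16,144] → ·  [on edge]
    (2,9)@(5, 19): e=[0,-48,176] → ·  [on edge]
  covered (12 px):
    · · · · · · · ·
    · · · · █ · · ·
    · · · · █ █ · ·
    · · · · █ █ █ ·
    · · · · █ █ █ ·
    · · · · █ █ · ·
    · · · · █ · · ·
    · · · · · · · ·
    · · · · · · · ·
    · · · · · · · ·

Final: "outside"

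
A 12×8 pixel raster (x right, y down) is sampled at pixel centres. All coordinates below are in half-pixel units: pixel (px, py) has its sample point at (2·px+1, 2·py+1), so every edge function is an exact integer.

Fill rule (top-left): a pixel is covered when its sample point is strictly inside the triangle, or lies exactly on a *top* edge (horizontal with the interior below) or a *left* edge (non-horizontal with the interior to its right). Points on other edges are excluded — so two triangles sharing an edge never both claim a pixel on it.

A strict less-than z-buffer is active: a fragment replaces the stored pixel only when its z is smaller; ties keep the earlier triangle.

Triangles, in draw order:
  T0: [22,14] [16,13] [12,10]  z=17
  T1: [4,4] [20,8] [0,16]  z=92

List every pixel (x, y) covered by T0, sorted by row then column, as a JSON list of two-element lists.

T0:
  2·area = 14
  edge (22, 14)→(16, 13): d=(-6,-1) top-left  bias=+0
  edge (16, 13)→(12, 10): d=(-4,-3) top-left  bias=+0
  edge (12, 10)→(22, 14): d=(10,4) right/bottom  bias=-1
    (8,6)@(17, 13): e=[1,3,10] → X
    (9,6)@(19, 13): e=[3,9,2] → X
    (10,6)@(21, 13): e=[5,15,-6] → .
    (8,7)@(17, 15): e=[-11,-5,30] → .
    (9,7)@(19, 15): e=[-9,1,22] → .
  covered (2 px):
    . . . . . . . . . . . .
    . . . . . . . . . . . .
    . . . . . . . . . . . .
    . . . . . . . . . . . .
    . . . . . . . . . . . .
    . . . . . . . . . . . .
    . . . . . . . . X X . .
    . . . . . . . . . . . .
T1:
  2·area = 208
  edge (4, 4)→(20, 8): d=(16,4) right/bottom  bias=-1
  edge (20, 8)→(0, 16): d=(-20,8) right/bottom  bias=-1
  edge (0, 16)→(4, 4): d=(4,-12) top-left  bias=+0
    (2,0)@(5, 1): e=[-52,260,0] → .  [on edge]
    (2,2)@(5, 5): e=[12,180,16] → X
    (3,2)@(7, 5): e=[4,164,40] → X
    (4,2)@(9, 5): e=[-4,148,64] → .
    (1,3)@(3, 7): e=[52,156,0] → X  [on edge]
    (4,3)@(9, 7): e=[28,108,72] → X
    (5,3)@(11, 7): e=[20,92,96] → X
    (6,3)@(13, 7): e=[12,76,120] → X
    (7,3)@(15, 7): e=[4,60,144] → X
    (8,3)@(17, 7): e=[-4,44,168] → .
    (1,4)@(3, 9): e=[84,116,8] → X
    (8,4)@(17, 9): e=[28,4,176] → X
    (0,6)@(1, 13): e=[156,52,0] → X  [on edge]
  covered (27 px):
    . . . . . . . . . . . .
    . . . . . . . . . . . .
    . . X X . . . . . . . .
    . X X X X X X X . . . .
    . X X X X X X X X . . .
    . X X X X X . . . . . .
    X X X X . . . . . . . .
    X . . . . . . . . . . .

Final: [[8,6],[9,6]]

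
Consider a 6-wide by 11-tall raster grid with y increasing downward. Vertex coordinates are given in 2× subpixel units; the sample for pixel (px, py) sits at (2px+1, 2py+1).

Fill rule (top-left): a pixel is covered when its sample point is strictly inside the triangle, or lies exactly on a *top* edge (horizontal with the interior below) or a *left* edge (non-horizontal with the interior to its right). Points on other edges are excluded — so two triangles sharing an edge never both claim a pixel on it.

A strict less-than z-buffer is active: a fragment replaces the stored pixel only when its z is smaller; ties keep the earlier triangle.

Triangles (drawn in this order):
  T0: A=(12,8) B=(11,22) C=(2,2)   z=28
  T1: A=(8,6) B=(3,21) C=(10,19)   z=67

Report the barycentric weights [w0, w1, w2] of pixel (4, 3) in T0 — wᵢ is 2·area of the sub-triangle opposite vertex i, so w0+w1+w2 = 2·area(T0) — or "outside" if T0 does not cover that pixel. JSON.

T0:
  2·area = 146
  edge (12, 8)→(11, 22): d=(-1,14) right/bottom  bias=-1
  edge (11, 22)→(2, 2): d=(-9,-20) top-left  bias=+0
  edge (2, 2)→(12, 8): d=(10,6) right/bottom  bias=-1
    (1,1)@(3, 3): e=[131,11,4] → █
    (2,1)@(5, 3): e=[103,51,-8] → ·
    (1,2)@(3, 5): e=[129,-7,24] → ·
    (2,2)@(5, 5): e=[101,33,12] → █
    (3,2)@(7, 5): e=[73,73,0] → ·  [on edge]
    (2,3)@(5, 7): e=[99,15,32] → █
    (3,3)@(7, 7): e=[71,55,20] → █
    (4,3)@(9, 7): e=[43,95,8] → █
    (5,3)@(11, 7): e=[15,135,-4] → ·
    (2,4)@(5, 9): e=[97,-3,52] → ·
    (3,4)@(7, 9): e=[69,37,40] → █
    (5,4)@(11, 9): e=[13,117,16] → █
  covered (20 px):
    · · · · · ·
    · █ · · · ·
    · · █ · · ·
    · · █ █ █ ·
    · · · █ █ █
    · · · █ █ █
    · · · █ █ █
    · · · · █ █
    · · · · █ █
    · · · · · █
    · · · · · █
T1:
  2·area = 95  (B↔C swapped to make it positive)
  edge (8, 6)→(10, 19): d=(2,13) right/bottom  bias=-1
  edge (10, 19)→(3, 21): d=(-7,2) right/bottom  bias=-1
  edge (3, 21)→(8, 6): d=(5,-15) top-left  bias=+0
    (4,1)@(9, 3): e=[-19,114,0] → ·  [on edge]
    (3,4)@(7, 9): e=[19,76,0] → █  [on edge]
    (4,4)@(9, 9): e=[-7,72,30] → ·
    (3,5)@(7, 11): e=[23,62,10] → █
    (4,5)@(9, 11): e=[-3,58,40] → ·
    (3,6)@(7, 13): e=[27,48,20] → █
    (4,6)@(9, 13): e=[1,44,50] → █
    (5,6)@(11, 13): e=[-25,40,80] → ·
    (2,7)@(5, 15): e=[57,38,0] → █  [on edge]
    (5,7)@(11, 15): e=[-21,26,90] → ·
    (2,8)@(5, 17): e=[61,24,10] → █
    (5,8)@(11, 17): e=[-17,12,100] → ·
    (1,10)@(3, 21): e=[95,0,0] → ·  [on edge]
  covered (13 px):
    · · · · · ·
    · · · · · ·
    · · · · · ·
    · · · · · ·
    · · · █ · ·
    · · · █ · ·
    · · · █ █ ·
    · · █ █ █ ·
    · · █ █ █ ·
    · · █ █ █ ·
    · · · · · ·

Result: [95,8,43]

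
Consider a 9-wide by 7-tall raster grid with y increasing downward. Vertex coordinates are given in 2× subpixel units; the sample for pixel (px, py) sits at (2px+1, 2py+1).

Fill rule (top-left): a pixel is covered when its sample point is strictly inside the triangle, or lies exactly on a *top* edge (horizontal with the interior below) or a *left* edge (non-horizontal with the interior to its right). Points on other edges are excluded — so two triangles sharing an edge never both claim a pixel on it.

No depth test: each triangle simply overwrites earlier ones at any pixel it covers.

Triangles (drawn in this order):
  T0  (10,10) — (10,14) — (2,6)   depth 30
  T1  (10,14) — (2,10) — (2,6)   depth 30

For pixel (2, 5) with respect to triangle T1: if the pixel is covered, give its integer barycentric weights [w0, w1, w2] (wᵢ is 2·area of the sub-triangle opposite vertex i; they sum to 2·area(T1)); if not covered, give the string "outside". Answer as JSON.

T0:
  2·area = 32
  edge (10, 10)→(10, 14): d=(0,4) right/bottom  bias=-1
  edge (10, 14)→(2, 6): d=(-8,-8) top-left  bias=+0
  edge (2, 6)→(10, 10): d=(8,4) right/bottom  bias=-1
    (0,2)@(1, 5): e=[36,0,-4] → ·  [on edge]
    (1,3)@(3, 7): e=[28,0,4] → #  [on edge]
    (2,3)@(5, 7): e=[20,16,-4] → ·
    (1,4)@(3, 9): e=[28,-16,20] → ·
    (2,4)@(5, 9): e=[20,0,12] → #  [on edge]
    (3,4)@(7, 9): e=[12,16,4] → #
    (4,4)@(9, 9): e=[4,32,-4] → ·
    (2,5)@(5, 11): e=[20,-16,28] → ·
    (3,5)@(7, 11): e=[12,0,20] → #  [on edge]
    (4,5)@(9, 11): e=[4,16,12] → #
    (5,5)@(11, 11): e=[-4,32,4] → ·
    (3,6)@(7, 13): e=[12,-16,36] → ·
    (4,6)@(9, 13): e=[4,0,28] → #  [on edge]
  covered (6 px):
    · · · · · · · · ·
    · · · · · · · · ·
    · · · · · · · · ·
    · # · · · · · · ·
    · · # # · · · · ·
    · · · # # · · · ·
    · · · · # · · · ·
T1:
  2·area = 32
  edge (10, 14)→(2, 10): d=(-8,-4) top-left  bias=+0
  edge (2, 10)→(2, 6): d=(0,-4) top-left  bias=+0
  edge (2, 6)→(10, 14): d=(8,8) right/bottom  bias=-1
    (0,2)@(1, 5): e=[36,-4,0] → ·  [on edge]
    (1,3)@(3, 7): e=[28,4,0] → ·  [on edge]
    (1,4)@(3, 9): e=[12,4,16] → #
    (2,4)@(5, 9): e=[20,12,0] → ·  [on edge]
    (1,5)@(3, 11): e=[-4,4,32] → ·
    (2,5)@(5, 11): e=[4,12,16] → #
    (3,5)@(7, 11): e=[12,20,0] → ·  [on edge]
    (2,6)@(5, 13): e=[-12,12,32] → ·
    (4,6)@(9, 13): e=[4,28,0] → ·  [on edge]
  covered (2 px):
    · · · · · · · · ·
    · · · · · · · · ·
    · · · · · · · · ·
    · · · · · · · · ·
    · # · · · · · · ·
    · · # · · · · · ·
    · · · · · · · · ·

Result: [12,16,4]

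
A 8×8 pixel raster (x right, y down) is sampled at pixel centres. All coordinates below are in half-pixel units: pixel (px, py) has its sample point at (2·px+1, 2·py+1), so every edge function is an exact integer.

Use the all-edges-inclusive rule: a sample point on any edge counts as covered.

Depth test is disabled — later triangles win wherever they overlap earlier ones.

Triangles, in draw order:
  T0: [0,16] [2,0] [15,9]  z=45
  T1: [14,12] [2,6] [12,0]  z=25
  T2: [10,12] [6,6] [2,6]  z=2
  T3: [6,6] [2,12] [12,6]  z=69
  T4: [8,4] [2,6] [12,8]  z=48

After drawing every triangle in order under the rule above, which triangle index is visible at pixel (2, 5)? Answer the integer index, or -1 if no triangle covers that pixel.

T0:
  2·area = 226
  edge (0, 16)→(2, 0): d=(2,-16) inclusive
  edge (2, 0)→(15, 9): d=(13,9) inclusive
  edge (15, 9)→(0, 16): d=(-15,7) inclusive
    (1,0)@(3, 1): e=[18,4,204] → #
    (2,0)@(5, 1): e=[50,-14,190] → ·
    (1,1)@(3, 3): e=[22,30,174] → #
    (2,1)@(5, 3): e=[54,12,160] → #
    (3,1)@(7, 3): e=[86,-6,146] → ·
    (1,2)@(3, 5): e=[26,56,144] → #
    (3,2)@(7, 5): e=[90,20,116] → #
    (4,2)@(9, 5): e=[122,2,102] → #
    (5,2)@(11, 5): e=[154,-16,88] → ·
    (1,3)@(3, 7): e=[30,82,114] → #
    (5,3)@(11, 7): e=[158,10,58] → #
    (6,3)@(13, 7): e=[190,-8,44] → ·
    (7,4)@(15, 9): e=[226,0,0] → #  [on edge]
  covered (29 px):
    · # · · · · · ·
    · # # · · · · ·
    · # # # # · · ·
    · # # # # # · ·
    # # # # # # # #
    # # # # # · · ·
    # # # · · · · ·
    # · · · · · · ·
T1:
  2·area = 132
  edge (14, 12)→(2, 6): d=(-12,-6) inclusive
  edge (2, 6)→(12, 0): d=(10,-6) inclusive
  edge (12, 0)→(14, 12): d=(2,12) inclusive
    (5,0)@(11, 1): e=[114,4,14] → #
    (6,0)@(13, 1): e=[126,16,-10] → ·
    (3,1)@(7, 3): e=[66,0,66] → #  [on edge]
    (4,1)@(9, 3): e=[78,12,42] → #
    (6,1)@(13, 3): e=[102,36,-6] → ·
    (2,2)@(5, 5): e=[30,8,94] → #
    (6,2)@(13, 5): e=[78,56,-2] → ·
    (2,3)@(5, 7): e=[6,28,98] → #
    (6,3)@(13, 7): e=[54,76,2] → #
    (7,3)@(15, 7): e=[66,88,-22] → ·
    (2,4)@(5, 9): e=[-18,48,102] → ·
    (3,4)@(7, 9): e=[-6,60,78] → ·
  covered (17 px):
    · · · · · # · ·
    · · · # # # · ·
    · · # # # # · ·
    · · # # # # # ·
    · · · · # # # ·
    · · · · · · # ·
    · · · · · · · ·
    · · · · · · · ·
T2:
  2·area = 24  (B↔C swapped to make it positive)
  edge (10, 12)→(2, 6): d=(-8,-6) inclusive
  edge (2, 6)→(6, 6): d=(4,0) inclusive
  edge (6, 6)→(10, 12): d=(4,6) inclusive
    (2,3)@(5, 7): e=[10,4,10] → #
    (3,3)@(7, 7): e=[22,4,-2] → ·
    (2,4)@(5, 9): e=[-6,12,18] → ·
    (3,4)@(7, 9): e=[6,12,6] → #
    (4,4)@(9, 9): e=[18,12,-6] → ·
    (3,5)@(7, 11): e=[-10,20,14] → ·
    (4,5)@(9, 11): e=[2,20,2] → #
    (5,5)@(11, 11): e=[14,20,-10] → ·
    (4,6)@(9, 13): e=[-14,28,10] → ·
  covered (3 px):
    · · · · · · · ·
    · · · · · · · ·
    · · · · · · · ·
    · · # · · · · ·
    · · · # · · · ·
    · · · · # · · ·
    · · · · · · · ·
    · · · · · · · ·
T3:
  2·area = 36  (B↔C swapped to make it positive)
  edge (6, 6)→(12, 6): d=(6,0) inclusive
  edge (12, 6)→(2, 12): d=(-10,6) inclusive
  edge (2, 12)→(6, 6): d=(4,-6) inclusive
    (3,3)@(7, 7): e=[6,20,10] → #
    (4,3)@(9, 7): e=[6,8,22] → #
    (5,3)@(11, 7): e=[6,-4,34] → ·
    (2,4)@(5, 9): e=[18,12,6] → #
    (3,4)@(7, 9): e=[18,0,18] → #  [on edge]
    (4,4)@(9, 9): e=[18,-12,30] → ·
    (1,5)@(3, 11): e=[30,4,2] → #
    (2,5)@(5, 11): e=[30,-8,14] → ·
    (3,5)@(7, 11): e=[30,-20,26] → ·
    (1,6)@(3, 13): e=[42,-16,10] → ·
  covered (5 px):
    · · · · · · · ·
    · · · · · · · ·
    · · · · · · · ·
    · · · # # · · ·
    · · # # · · · ·
    · # · · · · · ·
    · · · · · · · ·
    · · · · · · · ·
T4:
  2·area = 32  (B↔C swapped to make it positive)
  edge (8, 4)→(12, 8): d=(4,4) inclusive
  edge (12, 8)→(2, 6): d=(-10,-2) inclusive
  edge (2, 6)→(8, 4): d=(6,-2) inclusive
    (2,0)@(5, 1): e=[0,56,-24] → ·  [on edge]
    (3,1)@(7, 3): e=[0,40,-8] → ·  [on edge]
    (5,1)@(11, 3): e=[-16,48,0] → ·  [on edge]
    (2,2)@(5, 5): e=[16,16,0] → #  [on edge]
    (3,2)@(7, 5): e=[8,20,4] → #
    (4,2)@(9, 5): e=[0,24,8] → #  [on edge]
    (5,2)@(11, 5): e=[-8,28,12] → ·
    (2,3)@(5, 7): e=[24,-4,12] → ·
    (3,3)@(7, 7): e=[16,0,16] → #  [on edge]
    (5,3)@(11, 7): e=[0,8,24] → #  [on edge]
    (6,3)@(13, 7): e=[-8,12,28] → ·
    (3,4)@(7, 9): e=[24,-20,28] → ·
    (6,4)@(13, 9): e=[0,-8,40] → ·  [on edge]
    (7,5)@(15, 11): e=[0,-24,56] → ·  [on edge]
  covered (6 px):
    · · · · · · · ·
    · · · · · · · ·
    · · # # # · · ·
    · · · # # # · ·
    · · · · · · · ·
    · · · · · · · ·
    · · · · · · · ·
    · · · · · · · ·

Z-buffer (winner per pixel, '.' = empty):
  . 0 . . . 1 . .
  . 0 0 1 1 1 . .
  . 0 4 4 4 1 . .
  . 0 2 4 4 4 1 .
  0 0 3 3 1 1 1 0
  0 3 0 0 2 . 1 .
  0 0 0 . . . . .
  0 . . . . . . .

Answer: 0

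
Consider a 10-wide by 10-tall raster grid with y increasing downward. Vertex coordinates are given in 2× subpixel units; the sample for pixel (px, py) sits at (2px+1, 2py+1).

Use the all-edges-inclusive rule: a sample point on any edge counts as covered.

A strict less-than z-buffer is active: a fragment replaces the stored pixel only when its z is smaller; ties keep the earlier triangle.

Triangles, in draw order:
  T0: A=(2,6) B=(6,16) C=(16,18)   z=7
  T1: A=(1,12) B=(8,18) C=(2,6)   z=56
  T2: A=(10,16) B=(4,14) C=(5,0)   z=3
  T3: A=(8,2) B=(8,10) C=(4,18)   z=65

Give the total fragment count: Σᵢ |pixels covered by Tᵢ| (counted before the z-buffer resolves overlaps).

T0:
  2·area = 92  (B↔C swapped to make it positive)
  edge (2, 6)→(16, 18): d=(14,12) inclusive
  edge (16, 18)→(6, 16): d=(-10,-2) inclusive
  edge (6, 16)→(2, 6): d=(-4,-10) inclusive
    (1,3)@(3, 7): e=[2,84,6] → #
    (2,3)@(5, 7): e=[-22,88,26] → ·
    (1,4)@(3, 9): e=[30,64,-2] → ·
    (2,4)@(5, 9): e=[6,68,18] → #
    (3,4)@(7, 9): e=[-18,72,38] → ·
    (2,5)@(5, 11): e=[34,48,10] → #
    (3,5)@(7, 11): e=[10,52,30] → #
    (4,5)@(9, 11): e=[-14,56,50] → ·
    (2,6)@(5, 13): e=[62,28,2] → #
    (4,6)@(9, 13): e=[14,36,42] → #
    (5,6)@(11, 13): e=[-10,40,62] → ·
    (0,7)@(1, 15): e=[138,0,-46] → ·  [on edge]
    (5,8)@(11, 17): e=[46,0,46] → #  [on edge]
  covered (12 px):
    · · · · · · · · · ·
    · · · · · · · · · ·
    · · · · · · · · · ·
    · # · · · · · · · ·
    · · # · · · · · · ·
    · · # # · · · · · ·
    · · # # # · · · · ·
    · · · # # # · · · ·
    · · · · · # # · · ·
    · · · · · · · · · ·
T1:
  2·area = 48  (B↔C swapped to make it positive)
  edge (1, 12)→(2, 6): d=(1,-6) inclusive
  edge (2, 6)→(8, 18): d=(6,12) inclusive
  edge (8, 18)→(1, 12): d=(-7,-6) inclusive
    (1,4)@(3, 9): e=[9,6,33] → #
    (2,4)@(5, 9): e=[21,-18,45] → ·
    (1,5)@(3, 11): e=[11,18,19] → #
    (2,5)@(5, 11): e=[23,-6,31] → ·
    (1,6)@(3, 13): e=[13,30,5] → #
    (2,6)@(5, 13): e=[25,6,17] → #
    (3,6)@(7, 13): e=[37,-18,29] → ·
    (1,7)@(3, 15): e=[15,42,-9] → ·
    (2,7)@(5, 15): e=[27,18,3] → #
    (3,7)@(7, 15): e=[39,-6,15] → ·
    (2,8)@(5, 17): e=[29,30,-11] → ·
    (3,8)@(7, 17): e=[41,6,1] → #
  covered (6 px):
    · · · · · · · · · ·
    · · · · · · · · · ·
    · · · · · · · · · ·
    · · · · · · · · · ·
    · # · · · · · · · ·
    · # · · · · · · · ·
    · # # · · · · · · ·
    · · # · · · · · · ·
    · · · # · · · · · ·
    · · · · · · · · · ·
T2:
  2·area = 86
  edge (10, 16)→(4, 14): d=(-6,-2) inclusive
  edge (4, 14)→(5, 0): d=(1,-14) inclusive
  edge (5, 0)→(10, 16): d=(5,16) inclusive
    (2,0)@(5, 1): e=[80,1,5] → #
    (3,0)@(7, 1): e=[84,29,-27] → ·
    (2,1)@(5, 3): e=[68,3,15] → #
    (3,1)@(7, 3): e=[72,31,-17] → ·
    (2,2)@(5, 5): e=[56,5,25] → #
    (3,2)@(7, 5): e=[60,33,-7] → ·
    (2,3)@(5, 7): e=[44,7,35] → #
    (3,3)@(7, 7): e=[48,35,3] → #
    (4,3)@(9, 7): e=[52,63,-29] → ·
    (2,4)@(5, 9): e=[32,9,45] → #
    (4,4)@(9, 9): e=[40,65,-19] → ·
    (2,5)@(5, 11): e=[20,11,55] → #
    (0,6)@(1, 13): e=[0,-43,129] → ·  [on edge]
    (3,7)@(7, 15): e=[0,43,43] → #  [on edge]
    (6,8)@(13, 17): e=[0,129,-43] → ·  [on edge]
    (9,9)@(19, 19): e=[0,215,-129] → ·  [on edge]
  covered (14 px):
    · · # · · · · · · ·
    · · # · · · · · · ·
    · · # · · · · · · ·
    · · # # · · · · · ·
    · · # # · · · · · ·
    · · # # · · · · · ·
    · · # # # · · · · ·
    · · · # # · · · · ·
    · · · · · · · · · ·
    · · · · · · · · · ·
T3:
  2·area = 32
  edge (8, 2)→(8, 10): d=(0,8) inclusive
  edge (8, 10)→(4, 18): d=(-4,8) inclusive
  edge (4, 18)→(8, 2): d=(4,-16) inclusive
    (3,3)@(7, 7): e=[8,20,4] → #
    (4,3)@(9, 7): e=[-8,4,36] → ·
    (3,4)@(7, 9): e=[8,12,12] → #
    (4,4)@(9, 9): e=[-8,-4,44] → ·
    (3,5)@(7, 11): e=[8,4,20] → #
    (4,5)@(9, 11): e=[-8,-12,52] → ·
    (3,6)@(7, 13): e=[8,-4,28] → ·
    (2,7)@(5, 15): e=[24,4,4] → #
    (3,7)@(7, 15): e=[8,-12,36] → ·
    (2,8)@(5, 17): e=[24,-4,12] → ·
  covered (4 px):
    · · · · · · · · · ·
    · · · · · · · · · ·
    · · · · · · · · · ·
    · · · # · · · · · ·
    · · · # · · · · · ·
    · · · # · · · · · ·
    · · · · · · · · · ·
    · · # · · · · · · ·
    · · · · · · · · · ·
    · · · · · · · · · ·

Result: 36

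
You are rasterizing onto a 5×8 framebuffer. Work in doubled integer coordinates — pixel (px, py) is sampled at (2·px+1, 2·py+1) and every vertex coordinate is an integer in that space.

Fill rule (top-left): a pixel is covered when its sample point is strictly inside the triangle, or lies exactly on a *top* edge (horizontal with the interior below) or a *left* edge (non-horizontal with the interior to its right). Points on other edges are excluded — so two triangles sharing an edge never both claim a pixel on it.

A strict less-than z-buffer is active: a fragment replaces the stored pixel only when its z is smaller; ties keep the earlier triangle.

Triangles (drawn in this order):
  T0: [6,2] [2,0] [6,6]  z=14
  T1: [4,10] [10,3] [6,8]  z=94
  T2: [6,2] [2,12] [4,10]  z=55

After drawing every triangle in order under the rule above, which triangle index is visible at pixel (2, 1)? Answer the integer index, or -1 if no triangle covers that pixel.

T0:
  2·area = 16  (B↔C swapped to make it positive)
  edge (6, 2)→(6, 6): d=(0,4) right/bottom  bias=-1
  edge (6, 6)→(2, 0): d=(-4,-6) top-left  bias=+0
  edge (2, 0)→(6, 2): d=(4,2) right/bottom  bias=-1
    (1,0)@(3, 1): e=[12,2,2] → #
    (2,0)@(5, 1): e=[4,14,-2] → ·
    (1,1)@(3, 3): e=[12,-6,10] → ·
    (2,1)@(5, 3): e=[4,6,6] → #
    (3,1)@(7, 3): e=[-4,18,2] → ·
    (2,2)@(5, 5): e=[4,-2,14] → ·
  covered (2 px):
    · # · · ·
    · · # · ·
    · · · · ·
    · · · · ·
    · · · · ·
    · · · · ·
    · · · · ·
    · · · · ·
T1:
  2·area = 2
  edge (4, 10)→(10, 3): d=(6,-7) top-left  bias=+0
  edge (10, 3)→(6, 8): d=(-4,5) right/bottom  bias=-1
  edge (6, 8)→(4, 10): d=(-2,2) right/bottom  bias=-1
    (4,2)@(9, 5): e=[5,-3,0] → ·  [on edge]
    (3,3)@(7, 7): e=[3,-1,0] → ·  [on edge]
    (2,4)@(5, 9): e=[1,1,0] → ·  [on edge]
    (1,5)@(3, 11): e=[-1,3,0] → ·  [on edge]
    (0,6)@(1, 13): e=[-3,5,0] → ·  [on edge]
  covered (0 px):
    · · · · ·
    · · · · ·
    · · · · ·
    · · · · ·
    · · · · ·
    · · · · ·
    · · · · ·
    · · · · ·
T2:
  2·area = 12  (B↔C swapped to make it positive)
  edge (6, 2)→(4, 10): d=(-2,8) right/bottom  bias=-1
  edge (4, 10)→(2, 12): d=(-2,2) right/bottom  bias=-1
  edge (2, 12)→(6, 2): d=(4,-10) top-left  bias=+0
    (2,2)@(5, 5): e=[2,8,2] → #
    (3,2)@(7, 5): e=[-14,4,22] → ·
    (4,2)@(9, 5): e=[-30,0,42] → ·  [on edge]
    (2,3)@(5, 7): e=[-2,4,10] → ·
    (3,3)@(7, 7): e=[-18,0,30] → ·  [on edge]
    (2,4)@(5, 9): e=[-6,0,18] → ·  [on edge]
    (1,5)@(3, 11): e=[6,0,6] → ·  [on edge]
    (0,6)@(1, 13): e=[18,0,-6] → ·  [on edge]
  covered (1 px):
    · · · · ·
    · · · · ·
    · · # · ·
    · · · · ·
    · · · · ·
    · · · · ·
    · · · · ·
    · · · · ·

Z-buffer (winner per pixel, '.' = empty):
  . 0 . . .
  . . 0 . .
  . . 2 . .
  . . . . .
  . . . . .
  . . . . .
  . . . . .
  . . . . .

Final: 0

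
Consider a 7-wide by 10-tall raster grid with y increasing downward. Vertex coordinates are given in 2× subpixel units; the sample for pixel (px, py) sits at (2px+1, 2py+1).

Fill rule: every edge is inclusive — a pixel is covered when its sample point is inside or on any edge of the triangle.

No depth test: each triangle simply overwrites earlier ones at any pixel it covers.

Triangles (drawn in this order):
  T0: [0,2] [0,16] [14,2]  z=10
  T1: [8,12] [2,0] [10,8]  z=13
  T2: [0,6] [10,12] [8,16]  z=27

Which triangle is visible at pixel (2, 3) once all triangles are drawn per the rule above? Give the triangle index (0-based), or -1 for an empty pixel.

T0:
  2·area = 196  (B↔C swapped to make it positive)
  edge (0, 2)→(14, 2): d=(14,0) inclusive
  edge (14, 2)→(0, 16): d=(-14,14) inclusive
  edge (0, 16)→(0, 2): d=(0,-14) inclusive
    (0,1)@(1, 3): e=[14,168,14] → #
    (1,1)@(3, 3): e=[14,140,42] → #
    (2,1)@(5, 3): e=[14,112,70] → #
    (3,1)@(7, 3): e=[14,84,98] → #
    (4,1)@(9, 3): e=[14,56,126] → #
    (5,1)@(11, 3): e=[14,28,154] → #
    (6,1)@(13, 3): e=[14,0,182] → #  [on edge]
    (0,2)@(1, 5): e=[42,140,14] → #
    (5,2)@(11, 5): e=[42,0,154] → #  [on edge]
    (6,2)@(13, 5): e=[42,-28,182] → ·
    (0,3)@(1, 7): e=[70,112,14] → #
    (4,3)@(9, 7): e=[70,0,126] → #  [on edge]
    (3,4)@(7, 9): e=[98,0,98] → #  [on edge]
    (2,5)@(5, 11): e=[126,0,70] → #  [on edge]
    (1,6)@(3, 13): e=[154,0,42] → #  [on edge]
    (0,7)@(1, 15): e=[182,0,14] → #  [on edge]
  covered (28 px):
    · · · · · · ·
    # # # # # # #
    # # # # # # ·
    # # # # # · ·
    # # # # · · ·
    # # # · · · ·
    # # · · · · ·
    # · · · · · ·
    · · · · · · ·
    · · · · · · ·
T1:
  2·area = 48
  edge (8, 12)→(2, 0): d=(-6,-12) inclusive
  edge (2, 0)→(10, 8): d=(8,8) inclusive
  edge (10, 8)→(8, 12): d=(-2,4) inclusive
    (1,0)@(3, 1): e=[6,0,42] → #  [on edge]
    (2,0)@(5, 1): e=[30,-16,34] → ·
    (1,1)@(3, 3): e=[-6,16,38] → ·
    (2,1)@(5, 3): e=[18,0,30] → #  [on edge]
    (3,1)@(7, 3): e=[42,-16,22] → ·
    (2,2)@(5, 5): e=[6,16,26] → #
    (3,2)@(7, 5): e=[30,0,18] → #  [on edge]
    (4,2)@(9, 5): e=[54,-16,10] → ·
    (2,3)@(5, 7): e=[-6,32,22] → ·
    (3,3)@(7, 7): e=[18,16,14] → #
    (4,3)@(9, 7): e=[42,0,6] → #  [on edge]
    (5,3)@(11, 7): e=[66,-16,-2] → ·
    (5,4)@(11, 9): e=[54,0,-6] → ·  [on edge]
    (6,5)@(13, 11): e=[66,0,-18] → ·  [on edge]
  covered (8 px):
    · # · · · · ·
    · · # · · · ·
    · · # # · · ·
    · · · # # · ·
    · · · # # · ·
    · · · · · · ·
    · · · · · · ·
    · · · · · · ·
    · · · · · · ·
    · · · · · · ·
T2:
  2·area = 52
  edge (0, 6)→(10, 12): d=(10,6) inclusive
  edge (10, 12)→(8, 16): d=(-2,4) inclusive
  edge (8, 16)→(0, 6): d=(-8,-10) inclusive
    (0,3)@(1, 7): e=[4,46,2] → #
    (1,3)@(3, 7): e=[-8,38,22] → ·
    (0,4)@(1, 9): e=[24,42,-14] → ·
    (1,4)@(3, 9): e=[12,34,6] → #
    (2,4)@(5, 9): e=[0,26,26] → #  [on edge]
    (3,4)@(7, 9): e=[-12,18,46] → ·
    (1,5)@(3, 11): e=[32,30,-10] → ·
    (2,5)@(5, 11): e=[20,22,10] → #
    (3,5)@(7, 11): e=[8,14,30] → #
    (4,5)@(9, 11): e=[-4,6,50] → ·
    (2,6)@(5, 13): e=[40,18,-6] → ·
    (3,6)@(7, 13): e=[28,10,14] → #
  covered (7 px):
    · · · · · · ·
    · · · · · · ·
    · · · · · · ·
    # · · · · · ·
    · # # · · · ·
    · · # # · · ·
    · · · # # · ·
    · · · · · · ·
    · · · · · · ·
    · · · · · · ·

Z-buffer (winner per pixel, '.' = empty):
  . 1 . . . . .
  0 0 1 0 0 0 0
  0 0 1 1 0 0 .
  2 0 0 1 1 . .
  0 2 2 1 1 . .
  0 0 2 2 . . .
  0 0 . 2 2 . .
  0 . . . . . .
  . . . . . . .
  . . . . . . .

Result: 0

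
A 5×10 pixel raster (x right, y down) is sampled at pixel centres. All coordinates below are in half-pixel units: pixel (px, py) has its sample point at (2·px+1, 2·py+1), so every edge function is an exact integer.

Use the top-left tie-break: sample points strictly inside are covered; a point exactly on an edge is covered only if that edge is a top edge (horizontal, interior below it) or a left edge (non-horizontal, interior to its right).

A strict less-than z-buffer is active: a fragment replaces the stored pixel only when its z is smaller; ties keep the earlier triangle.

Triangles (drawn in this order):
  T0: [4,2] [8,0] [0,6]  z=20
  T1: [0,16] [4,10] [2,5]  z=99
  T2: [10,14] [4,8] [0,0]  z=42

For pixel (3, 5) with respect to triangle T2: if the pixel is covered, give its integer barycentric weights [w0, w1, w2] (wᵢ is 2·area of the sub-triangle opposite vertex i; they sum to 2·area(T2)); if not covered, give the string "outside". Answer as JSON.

T0:
  2·area = 8
  edge (4, 2)→(8, 0): d=(4,-2) top-left  bias=+0
  edge (8, 0)→(0, 6): d=(-8,6) right/bottom  bias=-1
  edge (0, 6)→(4, 2): d=(4,-4) top-left  bias=+0
    (2,0)@(5, 1): e=[-2,10,0] → .  [on edge]
    (1,1)@(3, 3): e=[2,6,0] → X  [on edge]
    (2,1)@(5, 3): e=[6,-6,8] → .
    (0,2)@(1, 5): e=[6,2,0] → X  [on edge]
    (1,2)@(3, 5): e=[10,-10,8] → .
    (0,3)@(1, 7): e=[14,-14,8] → .
  covered (2 px):
    . . . . .
    . X . . .
    X . . . .
    . . . . .
    . . . . .
    . . . . .
    . . . . .
    . . . . .
    . . . . .
    . . . . .
T1:
  2·area = 32  (B↔C swapped to make it positive)
  edge (0, 16)→(2, 5): d=(2,-11) top-left  bias=+0
  edge (2, 5)→(4, 10): d=(2,5) right/bottom  bias=-1
  edge (4, 10)→(0, 16): d=(-4,6) right/bottom  bias=-1
    (1,4)@(3, 9): e=[19,3,10] → X
    (2,4)@(5, 9): e=[41,-7,-2] → .
    (0,5)@(1, 11): e=[1,17,14] → X
    (2,5)@(5, 11): e=[45,-3,-10] → .
    (0,6)@(1, 13): e=[5,21,6] → X
    (1,6)@(3, 13): e=[27,11,-6] → .
    (0,7)@(1, 15): e=[9,25,-2] → .
  covered (4 px):
    . . . . .
    . . . . .
    . . . . .
    . . . . .
    . X . . .
    X X . . .
    X . . . .
    . . . . .
    . . . . .
    . . . . .
T2:
  2·area = 24
  edge (10, 14)→(4, 8): d=(-6,-6) top-left  bias=+0
  edge (4, 8)→(0, 0): d=(-4,-8) top-left  bias=+0
  edge (0, 0)→(10, 14): d=(10,14) right/bottom  bias=-1
    (0,2)@(1, 5): e=[0,-12,36] → .  [on edge]
    (1,2)@(3, 5): e=[12,4,8] → X
    (2,2)@(5, 5): e=[24,20,-20] → .
    (1,3)@(3, 7): e=[0,-4,28] → .  [on edge]
    (2,3)@(5, 7): e=[12,12,0] → .  [on edge]
    (2,4)@(5, 9): e=[0,4,20] → X  [on edge]
    (3,4)@(7, 9): e=[12,20,-8] → .
    (2,5)@(5, 11): e=[-12,-4,40] → .
    (3,5)@(7, 11): e=[0,12,12] → X  [on edge]
    (4,5)@(9, 11): e=[12,28,-16] → .
    (3,6)@(7, 13): e=[-12,4,32] → .
    (4,6)@(9, 13): e=[0,20,4] → X  [on edge]
  covered (4 px):
    . . . . .
    . . . . .
    . X . . .
    . . . . .
    . . X . .
    . . . X .
    . . . . X
    . . . . .
    . . . . .
    . . . . .

Final: [12,12,0]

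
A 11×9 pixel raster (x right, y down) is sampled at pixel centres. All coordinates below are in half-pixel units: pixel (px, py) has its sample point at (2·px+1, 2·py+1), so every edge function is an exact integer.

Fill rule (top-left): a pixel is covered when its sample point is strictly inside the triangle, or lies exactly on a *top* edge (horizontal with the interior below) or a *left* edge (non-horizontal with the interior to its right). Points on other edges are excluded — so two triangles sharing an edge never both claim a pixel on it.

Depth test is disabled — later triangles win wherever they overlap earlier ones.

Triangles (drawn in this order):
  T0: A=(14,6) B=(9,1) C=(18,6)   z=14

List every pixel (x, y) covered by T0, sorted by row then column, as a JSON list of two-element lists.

T0:
  2·area = 20
  edge (14, 6)→(9, 1): d=(-5,-5) top-left  bias=+0
  edge (9, 1)→(18, 6): d=(9,5) right/bottom  bias=-1
  edge (18, 6)→(14, 6): d=(-4,0) right/bottom  bias=-1
    (4,0)@(9, 1): e=[0,0,20] → ·  [on edge]
    (5,1)@(11, 3): e=[0,8,12] → #  [on edge]
    (6,1)@(13, 3): e=[10,-2,12] → ·
    (5,2)@(11, 5): e=[-10,26,4] → ·
    (6,2)@(13, 5): e=[0,16,4] → #  [on edge]
    (7,2)@(15, 5): e=[10,6,4] → #
    (8,2)@(17, 5): e=[20,-4,4] → ·
    (6,3)@(13, 7): e=[-10,34,-4] → ·
    (7,3)@(15, 7): e=[0,24,-4] → ·  [on edge]
    (8,4)@(17, 9): e=[0,32,-12] → ·  [on edge]
    (9,5)@(19, 11): e=[0,40,-20] → ·  [on edge]
    (10,6)@(21, 13): e=[0,48,-28] → ·  [on edge]
  covered (3 px):
    · · · · · · · · · · ·
    · · · · · # · · · · ·
    · · · · · · # # · · ·
    · · · · · · · · · · ·
    · · · · · · · · · · ·
    · · · · · · · · · · ·
    · · · · · · · · · · ·
    · · · · · · · · · · ·
    · · · · · · · · · · ·

Result: [[5,1],[6,2],[7,2]]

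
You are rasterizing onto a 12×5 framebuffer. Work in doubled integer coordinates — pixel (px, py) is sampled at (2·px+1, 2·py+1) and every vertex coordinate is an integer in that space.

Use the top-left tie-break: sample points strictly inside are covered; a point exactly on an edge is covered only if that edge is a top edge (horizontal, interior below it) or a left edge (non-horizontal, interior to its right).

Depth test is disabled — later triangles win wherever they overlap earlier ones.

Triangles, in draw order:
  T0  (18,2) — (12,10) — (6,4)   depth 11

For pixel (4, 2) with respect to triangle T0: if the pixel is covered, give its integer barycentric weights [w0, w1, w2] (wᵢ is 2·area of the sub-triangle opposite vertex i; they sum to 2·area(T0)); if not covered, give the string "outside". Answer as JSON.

T0:
  2·area = 84
  edge (18, 2)→(12, 10): d=(-6,8) right/bottom  bias=-1
  edge (12, 10)→(6, 4): d=(-6,-6) top-left  bias=+0
  edge (6, 4)→(18, 2): d=(12,-2) top-left  bias=+0
    (1,0)@(3, 1): e=[126,0,-42] → ·  [on edge]
    (2,1)@(5, 3): e=[98,0,-14] → ·  [on edge]
    (6,1)@(13, 3): e=[34,48,2] → #
    (7,1)@(15, 3): e=[18,60,6] → #
    (8,1)@(17, 3): e=[2,72,10] → #
    (9,1)@(19, 3): e=[-14,84,14] → ·
    (3,2)@(7, 5): e=[70,0,14] → #  [on edge]
    (4,2)@(9, 5): e=[54,12,18] → #
    (5,2)@(11, 5): e=[38,24,22] → #
    (8,2)@(17, 5): e=[-10,60,34] → ·
    (3,3)@(7, 7): e=[58,-12,38] → ·
    (4,3)@(9, 7): e=[42,0,42] → #  [on edge]
    (5,4)@(11, 9): e=[14,0,70] → #  [on edge]
  covered (12 px):
    · · · · · · · · · · · ·
    · · · · · · # # # · · ·
    · · · # # # # # · · · ·
    · · · · # # # · · · · ·
    · · · · · # · · · · · ·

Result: [12,18,54]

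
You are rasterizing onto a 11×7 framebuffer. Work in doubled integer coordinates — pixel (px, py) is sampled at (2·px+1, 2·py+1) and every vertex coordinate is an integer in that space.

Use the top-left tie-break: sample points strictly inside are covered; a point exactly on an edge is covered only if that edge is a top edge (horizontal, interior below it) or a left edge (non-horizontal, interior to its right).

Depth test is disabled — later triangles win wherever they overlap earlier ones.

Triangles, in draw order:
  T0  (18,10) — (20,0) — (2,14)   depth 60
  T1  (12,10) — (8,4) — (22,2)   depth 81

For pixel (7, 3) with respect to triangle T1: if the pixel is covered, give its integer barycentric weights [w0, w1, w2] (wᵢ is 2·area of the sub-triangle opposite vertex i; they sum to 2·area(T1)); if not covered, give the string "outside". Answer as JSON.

T0:
  2·area = 152  (B↔C swapped to make it positive)
  edge (18, 10)→(2, 14): d=(-16,4) right/bottom  bias=-1
  edge (2, 14)→(20, 0): d=(18,-14) top-left  bias=+0
  edge (20, 0)→(18, 10): d=(-2,10) right/bottom  bias=-1
    (9,0)@(19, 1): e=[140,4,8] → X
    (10,0)@(21, 1): e=[132,32,-12] → .
    (8,1)@(17, 3): e=[116,12,24] → X
    (10,1)@(21, 3): e=[100,68,-16] → .
    (7,2)@(15, 5): e=[92,20,40] → X
    (9,2)@(19, 5): e=[76,76,0] → .  [on edge]
    (5,3)@(11, 7): e=[76,0,76] → X  [on edge]
    (6,3)@(13, 7): e=[68,28,56] → X
    (9,3)@(19, 7): e=[44,112,-4] → .
    (4,4)@(9, 9): e=[52,8,92] → X
    (9,4)@(19, 9): e=[12,148,-8] → .
    (3,5)@(7, 11): e=[28,16,108] → X
  covered (19 px):
    . . . . . . . . . X .
    . . . . . . . . X X .
    . . . . . . . X X . .
    . . . . . X X X X . .
    . . . . X X X X X . .
    . . . X X X X . . . .
    . . X . . . . . . . .
T1:
  2·area = 92
  edge (12, 10)→(8, 4): d=(-4,-6) top-left  bias=+0
  edge (8, 4)→(22, 2): d=(14,-2) top-left  bias=+0
  edge (22, 2)→(12, 10): d=(-10,8) right/bottom  bias=-1
    (7,1)@(15, 3): e=[46,0,46] → X  [on edge]
    (8,1)@(17, 3): e=[58,4,30] → X
    (9,1)@(19, 3): e=[70,8,14] → X
    (10,1)@(21, 3): e=[82,12,-2] → .
    (0,2)@(1, 5): e=[-46,0,138] → .  [on edge]
    (4,2)@(9, 5): e=[2,16,74] → X
    (5,2)@(11, 5): e=[14,20,58] → X
    (6,2)@(13, 5): e=[26,24,42] → X
    (9,2)@(19, 5): e=[62,36,-6] → .
    (4,3)@(9, 7): e=[-6,44,54] → .
    (5,3)@(11, 7): e=[6,48,38] → X
    (8,3)@(17, 7): e=[42,60,-10] → .
  covered (12 px):
    . . . . . . . . . . .
    . . . . . . . X X X .
    . . . . X X X X X . .
    . . . . . X X X . . .
    . . . . . . X . . . .
    . . . . . . . . . . .
    . . . . . . . . . . .

Result: [56,6,30]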